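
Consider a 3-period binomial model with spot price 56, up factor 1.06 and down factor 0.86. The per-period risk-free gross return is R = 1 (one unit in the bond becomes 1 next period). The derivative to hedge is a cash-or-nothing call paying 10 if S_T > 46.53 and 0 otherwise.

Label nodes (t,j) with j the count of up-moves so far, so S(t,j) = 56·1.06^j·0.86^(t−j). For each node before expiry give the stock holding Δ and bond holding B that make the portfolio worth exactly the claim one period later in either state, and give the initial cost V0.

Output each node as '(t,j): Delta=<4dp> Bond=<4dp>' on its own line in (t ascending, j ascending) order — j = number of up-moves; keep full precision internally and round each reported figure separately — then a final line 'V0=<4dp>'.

(0,0): Delta=0.3750 Bond=-13.1600
(1,0): Delta=0.7267 Bond=-30.1000
(1,1): Delta=0.2527 Bond=-5.9000
(2,0): Delta=0.0000 Bond=0.0000
(2,1): Delta=0.9794 Bond=-43.0000
(2,2): Delta=0.0000 Bond=10.0000
V0=7.8400

The replicating-portfolio and risk-neutral prices coincide; use p* = (1−0.86)/(1.06−0.86) = 0.7000 for the latter.
Payoff layer (t=3): V(3,0)=0.0000, V(3,1)=0.0000, V(3,2)=10.0000, V(3,3)=10.0000
(2,0): S=41.4176. Δ = (V_up−V_dn)/(S_up−S_dn) = (0.0000−0.0000)/(43.9027−35.6191) = 0.0000. V = [p*·0.0000 + (1−p*)·0.0000]/1 = 0.0000. B = V − Δ·S = 0.0000.
(2,1): S=51.0496. Δ = (V_up−V_dn)/(S_up−S_dn) = (10.0000−0.0000)/(54.1126−43.9027) = 0.9794. V = [p*·10.0000 + (1−p*)·0.0000]/1 = 7.0000. B = V − Δ·S = -43.0000.
(2,2): S=62.9216. Δ = (V_up−V_dn)/(S_up−S_dn) = (10.0000−10.0000)/(66.6969−54.1126) = 0.0000. V = [p*·10.0000 + (1−p*)·10.0000]/1 = 10.0000. B = V − Δ·S = 10.0000.
(1,0): S=48.1600. Δ = (V_up−V_dn)/(S_up−S_dn) = (7.0000−0.0000)/(51.0496−41.4176) = 0.7267. V = [p*·7.0000 + (1−p*)·0.0000]/1 = 4.9000. B = V − Δ·S = -30.1000.
(1,1): S=59.3600. Δ = (V_up−V_dn)/(S_up−S_dn) = (10.0000−7.0000)/(62.9216−51.0496) = 0.2527. V = [p*·10.0000 + (1−p*)·7.0000]/1 = 9.1000. B = V − Δ·S = -5.9000.
(0,0): S=56.0000. Δ = (V_up−V_dn)/(S_up−S_dn) = (9.1000−4.9000)/(59.3600−48.1600) = 0.3750. V = [p*·9.1000 + (1−p*)·4.9000]/1 = 7.8400. B = V − Δ·S = -13.1600.
Check: Δ(0,0)·S0 + B(0,0) = 7.8400 = V0.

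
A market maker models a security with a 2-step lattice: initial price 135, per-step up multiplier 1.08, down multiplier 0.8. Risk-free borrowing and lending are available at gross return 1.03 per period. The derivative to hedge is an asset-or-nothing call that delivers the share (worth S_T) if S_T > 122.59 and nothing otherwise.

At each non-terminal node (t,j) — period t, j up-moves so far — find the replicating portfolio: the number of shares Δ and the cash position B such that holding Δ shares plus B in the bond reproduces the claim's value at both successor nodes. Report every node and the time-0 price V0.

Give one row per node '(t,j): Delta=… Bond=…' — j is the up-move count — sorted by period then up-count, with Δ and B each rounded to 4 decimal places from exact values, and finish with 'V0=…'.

Risk-neutral probability p* = (R−d)/(u−d) = (1.03−0.8)/(1.08−0.8) = 0.8214.
Payoff layer (t=2): V(2,0)=0.0000, V(2,1)=0.0000, V(2,2)=157.4640
  t=1,j=0: stock 108.0000 → up 116.6400 (V=0.0000), down 86.4000 (V=0.0000). Price 0.0000; hedge Δ=0.0000, bond B=0.0000.
  t=1,j=1: stock 145.8000 → up 157.4640 (V=157.4640), down 116.6400 (V=0.0000). Price 125.5781; hedge Δ=3.8571, bond B=-436.7933.
  t=0,j=0: stock 135.0000 → up 145.8000 (V=125.5781), down 108.0000 (V=0.0000). Price 100.1490; hedge Δ=3.3222, bond B=-348.3442.
Each (Δ,B) replicates both successor values, so the strategy is self-financing and V0 is arbitrage-free.

(0,0): Delta=3.3222 Bond=-348.3442
(1,0): Delta=0.0000 Bond=0.0000
(1,1): Delta=3.8571 Bond=-436.7933
V0=100.1490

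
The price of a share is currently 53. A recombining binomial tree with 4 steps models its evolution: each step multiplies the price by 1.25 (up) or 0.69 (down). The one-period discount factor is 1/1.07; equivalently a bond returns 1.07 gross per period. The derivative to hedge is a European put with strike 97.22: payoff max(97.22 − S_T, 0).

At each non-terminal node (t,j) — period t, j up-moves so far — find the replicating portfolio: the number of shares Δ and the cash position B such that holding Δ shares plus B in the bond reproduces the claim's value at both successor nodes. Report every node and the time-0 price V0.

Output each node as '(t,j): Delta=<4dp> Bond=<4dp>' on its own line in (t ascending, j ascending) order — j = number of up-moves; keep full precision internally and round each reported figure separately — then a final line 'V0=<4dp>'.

The replicating-portfolio and risk-neutral prices coincide; use p* = (1.07−0.69)/(1.25−0.69) = 0.6786 for the latter.
At expiry t=4: V(4,0)=85.2064, V(4,1)=75.4563, V(4,2)=57.7930, V(4,3)=25.7942, V(4,4)=0.0000
Node (3,0) S=17.4110: V=(p*·75.4563+(1−p*)·85.2064)/1.07=73.4488; Δ=(75.4563−85.2064)/(21.7637−12.0136)=-1.0000; B=V−Δ·S=90.8598
Node (3,1) S=31.5416: V=(p*·57.7930+(1−p*)·75.4563)/1.07=59.3182; Δ=(57.7930−75.4563)/(39.4270−21.7637)=-1.0000; B=V−Δ·S=90.8598
Node (3,2) S=57.1406: V=(p*·25.7942+(1−p*)·57.7930)/1.07=33.7192; Δ=(25.7942−57.7930)/(71.4258−39.4270)=-1.0000; B=V−Δ·S=90.8598
Node (3,3) S=103.5156: V=(p*·0.0000+(1−p*)·25.7942)/1.07=7.7486; Δ=(0.0000−25.7942)/(129.3945−71.4258)=-0.4450; B=V−Δ·S=53.8097
Node (2,0) S=25.2333: V=(p*·59.3182+(1−p*)·73.4488)/1.07=59.6824; Δ=(59.3182−73.4488)/(31.5416−17.4110)=-1.0000; B=V−Δ·S=84.9157
Node (2,1) S=45.7125: V=(p*·33.7192+(1−p*)·59.3182)/1.07=39.2032; Δ=(33.7192−59.3182)/(57.1406−31.5416)=-1.0000; B=V−Δ·S=84.9157
Node (2,2) S=82.8125: V=(p*·7.7486+(1−p*)·33.7192)/1.07=15.0433; Δ=(7.7486−33.7192)/(103.5156−57.1406)=-0.5600; B=V−Δ·S=61.4193
Node (1,0) S=36.5700: V=(p*·39.2032+(1−p*)·59.6824)/1.07=42.7905; Δ=(39.2032−59.6824)/(45.7125−25.2333)=-1.0000; B=V−Δ·S=79.3605
Node (1,1) S=66.2500: V=(p*·15.0433+(1−p*)·39.2032)/1.07=21.3168; Δ=(15.0433−39.2032)/(82.8125−45.7125)=-0.6512; B=V−Δ·S=64.4596
Node (0,0) S=53.0000: V=(p*·21.3168+(1−p*)·42.7905)/1.07=26.3729; Δ=(21.3168−42.7905)/(66.2500−36.5700)=-0.7235; B=V−Δ·S=64.7188
Each (Δ,B) replicates both successor values, so the strategy is self-financing and V0 is arbitrage-free.

(0,0): Delta=-0.7235 Bond=64.7188
(1,0): Delta=-1.0000 Bond=79.3605
(1,1): Delta=-0.6512 Bond=64.4596
(2,0): Delta=-1.0000 Bond=84.9157
(2,1): Delta=-1.0000 Bond=84.9157
(2,2): Delta=-0.5600 Bond=61.4193
(3,0): Delta=-1.0000 Bond=90.8598
(3,1): Delta=-1.0000 Bond=90.8598
(3,2): Delta=-1.0000 Bond=90.8598
(3,3): Delta=-0.4450 Bond=53.8097
V0=26.3729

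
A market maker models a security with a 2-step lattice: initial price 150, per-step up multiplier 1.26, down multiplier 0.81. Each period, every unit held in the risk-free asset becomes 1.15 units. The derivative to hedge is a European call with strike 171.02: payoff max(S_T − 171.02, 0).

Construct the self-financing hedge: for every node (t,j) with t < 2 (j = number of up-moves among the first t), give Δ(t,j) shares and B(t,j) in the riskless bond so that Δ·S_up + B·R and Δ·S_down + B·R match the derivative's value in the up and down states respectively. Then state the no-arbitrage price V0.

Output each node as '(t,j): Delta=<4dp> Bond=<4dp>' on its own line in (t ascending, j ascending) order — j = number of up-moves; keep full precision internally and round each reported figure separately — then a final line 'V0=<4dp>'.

Since d<R<u, set p* = (R−d)/(u−d) = 0.7556; price each node as the discounted p*-expectation of its children.
Terminal values V(2,·): V(2,0)=0.0000, V(2,1)=0.0000, V(2,2)=67.1200
(1,0): S=121.5000. Δ = (V_up−V_dn)/(S_up−S_dn) = (0.0000−0.0000)/(153.0900−98.4150) = 0.0000. V = [p*·0.0000 + (1−p*)·0.0000]/1.15 = 0.0000. B = V − Δ·S = 0.0000.
(1,1): S=189.0000. Δ = (V_up−V_dn)/(S_up−S_dn) = (67.1200−0.0000)/(238.1400−153.0900) = 0.7892. V = [p*·67.1200 + (1−p*)·0.0000]/1.15 = 44.0982. B = V − Δ·S = -105.0574.
(0,0): S=150.0000. Δ = (V_up−V_dn)/(S_up−S_dn) = (44.0982−0.0000)/(189.0000−121.5000) = 0.6533. V = [p*·44.0982 + (1−p*)·0.0000]/1.15 = 28.9727. B = V − Δ·S = -69.0232.
Root portfolio cost Δ·150+B reproduces V0=28.9727.

(0,0): Delta=0.6533 Bond=-69.0232
(1,0): Delta=0.0000 Bond=0.0000
(1,1): Delta=0.7892 Bond=-105.0574
V0=28.9727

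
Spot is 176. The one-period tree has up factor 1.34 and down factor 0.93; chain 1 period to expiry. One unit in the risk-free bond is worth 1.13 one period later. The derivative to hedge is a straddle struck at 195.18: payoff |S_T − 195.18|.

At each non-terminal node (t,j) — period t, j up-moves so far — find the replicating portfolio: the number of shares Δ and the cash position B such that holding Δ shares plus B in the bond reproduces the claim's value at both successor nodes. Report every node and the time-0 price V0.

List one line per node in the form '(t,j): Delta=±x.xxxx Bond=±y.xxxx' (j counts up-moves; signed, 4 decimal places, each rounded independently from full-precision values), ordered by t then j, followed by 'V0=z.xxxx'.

(0,0): Delta=0.1269 Bond=9.4889
V0=31.8303

No-arbitrage ⇒ martingale measure with p* = (R−d)/(u−d) = 0.4878.
Payoff layer (t=1): V(1,0)=31.5000, V(1,1)=40.6600
Node (0,0) S=176.0000: V=(p*·40.6600+(1−p*)·31.5000)/1.13=31.8303; Δ=(40.6600−31.5000)/(235.8400−163.6800)=0.1269; B=V−Δ·S=9.4889
Self-financing check: at every node Δ·S+B equals the discounted successor values.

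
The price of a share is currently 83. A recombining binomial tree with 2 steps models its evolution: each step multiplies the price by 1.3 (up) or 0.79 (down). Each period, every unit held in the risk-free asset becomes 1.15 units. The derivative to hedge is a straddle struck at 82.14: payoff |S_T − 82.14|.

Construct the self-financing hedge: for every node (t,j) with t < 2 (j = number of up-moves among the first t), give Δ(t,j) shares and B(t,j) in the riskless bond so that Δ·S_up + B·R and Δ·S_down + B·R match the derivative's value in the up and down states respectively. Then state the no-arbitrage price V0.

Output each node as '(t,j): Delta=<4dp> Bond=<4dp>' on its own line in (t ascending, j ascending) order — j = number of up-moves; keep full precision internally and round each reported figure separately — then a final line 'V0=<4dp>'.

(0,0): Delta=0.6334 Bond=-27.7111
(1,0): Delta=-0.8145 Bond=63.0722
(1,1): Delta=1.0000 Bond=-71.4261
V0=24.8594

Under the risk-neutral measure, an up-move has probability p* = (R−d)/(u−d) = 0.7059 and values discount at R = 1.15.
Terminal payoffs: V(2,0)=30.3397, V(2,1)=3.1010, V(2,2)=58.1300
Node (1,0) S=65.5700: V=(p*·3.1010+(1−p*)·30.3397)/1.15=9.6629; Δ=(3.1010−30.3397)/(85.2410−51.8003)=-0.8145; B=V−Δ·S=63.0722
Node (1,1) S=107.9000: V=(p*·58.1300+(1−p*)·3.1010)/1.15=36.4739; Δ=(58.1300−3.1010)/(140.2700−85.2410)=1.0000; B=V−Δ·S=-71.4261
Node (0,0) S=83.0000: V=(p*·36.4739+(1−p*)·9.6629)/1.15=24.8594; Δ=(36.4739−9.6629)/(107.9000−65.5700)=0.6334; B=V−Δ·S=-27.7111
The time-0 hedge costs 24.8594, which is the no-arbitrage price.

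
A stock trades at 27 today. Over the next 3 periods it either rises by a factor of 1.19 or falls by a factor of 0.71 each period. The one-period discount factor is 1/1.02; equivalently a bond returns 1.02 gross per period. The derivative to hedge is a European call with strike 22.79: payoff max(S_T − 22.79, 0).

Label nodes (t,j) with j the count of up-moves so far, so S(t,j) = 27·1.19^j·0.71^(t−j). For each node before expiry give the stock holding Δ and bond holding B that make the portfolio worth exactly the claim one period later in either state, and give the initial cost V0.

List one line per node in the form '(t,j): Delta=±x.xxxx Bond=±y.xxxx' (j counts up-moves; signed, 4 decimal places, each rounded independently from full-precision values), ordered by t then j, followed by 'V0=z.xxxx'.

(0,0): Delta=0.7155 Bond=-11.7354
(1,0): Delta=0.2998 Bond=-4.0003
(1,1): Delta=0.8516 Bond=-16.3407
(2,0): Delta=0.0000 Bond=0.0000
(2,1): Delta=0.3979 Bond=-6.3178
(2,2): Delta=1.0000 Bond=-22.3431
V0=7.5839

No-arbitrage ⇒ martingale measure with p* = (R−d)/(u−d) = 0.6458.
Terminal values V(3,·): V(3,0)=0.0000, V(3,1)=0.0000, V(3,2)=4.3566, V(3,3)=22.7093
(2,0): S=13.6107. Δ = (V_up−V_dn)/(S_up−S_dn) = (0.0000−0.0000)/(16.1967−9.6636) = 0.0000. V = [p*·0.0000 + (1−p*)·0.0000]/1.02 = 0.0000. B = V − Δ·S = 0.0000.
(2,1): S=22.8123. Δ = (V_up−V_dn)/(S_up−S_dn) = (4.3566−0.0000)/(27.1466−16.1967) = 0.3979. V = [p*·4.3566 + (1−p*)·0.0000]/1.02 = 2.7585. B = V − Δ·S = -6.3178.
(2,2): S=38.2347. Δ = (V_up−V_dn)/(S_up−S_dn) = (22.7093−4.3566)/(45.4993−27.1466) = 1.0000. V = [p*·22.7093 + (1−p*)·4.3566]/1.02 = 15.8916. B = V − Δ·S = -22.3431.
(1,0): S=19.1700. Δ = (V_up−V_dn)/(S_up−S_dn) = (2.7585−0.0000)/(22.8123−13.6107) = 0.2998. V = [p*·2.7585 + (1−p*)·0.0000]/1.02 = 1.7466. B = V − Δ·S = -4.0003.
(1,1): S=32.1300. Δ = (V_up−V_dn)/(S_up−S_dn) = (15.8916−2.7585)/(38.2347−22.8123) = 0.8516. V = [p*·15.8916 + (1−p*)·2.7585]/1.02 = 11.0199. B = V − Δ·S = -16.3407.
(0,0): S=27.0000. Δ = (V_up−V_dn)/(S_up−S_dn) = (11.0199−1.7466)/(32.1300−19.1700) = 0.7155. V = [p*·11.0199 + (1−p*)·1.7466]/1.02 = 7.5839. B = V − Δ·S = -11.7354.
Self-financing check: at every node Δ·S+B equals the discounted successor values.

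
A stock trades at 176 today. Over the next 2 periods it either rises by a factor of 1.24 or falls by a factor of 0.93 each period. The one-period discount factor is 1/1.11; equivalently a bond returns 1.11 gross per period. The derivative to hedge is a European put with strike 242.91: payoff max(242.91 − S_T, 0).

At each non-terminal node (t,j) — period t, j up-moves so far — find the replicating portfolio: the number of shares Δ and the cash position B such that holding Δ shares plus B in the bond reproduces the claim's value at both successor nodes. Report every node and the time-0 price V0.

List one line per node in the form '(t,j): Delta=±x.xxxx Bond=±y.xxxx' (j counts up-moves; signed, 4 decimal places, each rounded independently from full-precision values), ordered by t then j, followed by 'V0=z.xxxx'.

(0,0): Delta=-0.7343 Bond=157.9784
(1,0): Delta=-1.0000 Bond=218.8378
(1,1): Delta=-0.5905 Bond=143.9524
V0=28.7330

The replicating-portfolio and risk-neutral prices coincide; use p* = (1.11−0.93)/(1.24−0.93) = 0.5806 for the latter.
Terminal values V(2,·): V(2,0)=90.6876, V(2,1)=39.9468, V(2,2)=0.0000
  t=1,j=0: stock 163.6800 → up 202.9632 (V=39.9468), down 152.2224 (V=90.6876). Price 55.1578; hedge Δ=-1.0000, bond B=218.8378.
  t=1,j=1: stock 218.2400 → up 270.6176 (V=0.0000), down 202.9632 (V=39.9468). Price 15.0918; hedge Δ=-0.5905, bond B=143.9524.
  t=0,j=0: stock 176.0000 → up 218.2400 (V=15.0918), down 163.6800 (V=55.1578). Price 28.7330; hedge Δ=-0.7343, bond B=157.9784.
Check: Δ(0,0)·S0 + B(0,0) = 28.7330 = V0.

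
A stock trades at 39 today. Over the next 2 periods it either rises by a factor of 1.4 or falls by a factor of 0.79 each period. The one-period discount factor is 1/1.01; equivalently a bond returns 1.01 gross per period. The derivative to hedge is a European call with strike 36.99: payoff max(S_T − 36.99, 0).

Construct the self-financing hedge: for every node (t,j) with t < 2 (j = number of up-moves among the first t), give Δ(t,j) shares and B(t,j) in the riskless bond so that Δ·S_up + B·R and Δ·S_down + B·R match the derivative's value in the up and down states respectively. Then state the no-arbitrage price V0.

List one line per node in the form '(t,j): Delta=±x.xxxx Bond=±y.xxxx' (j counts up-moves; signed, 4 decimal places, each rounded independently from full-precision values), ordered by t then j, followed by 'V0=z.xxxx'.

(0,0): Delta=0.6634 Bond=-18.0648
(1,0): Delta=0.3269 Bond=-7.8782
(1,1): Delta=1.0000 Bond=-36.6238
V0=7.8078

Since d<R<u, set p* = (R−d)/(u−d) = 0.3607; price each node as the discounted p*-expectation of its children.
Terminal values V(2,·): V(2,0)=0.0000, V(2,1)=6.1440, V(2,2)=39.4500
Node (1,0) S=30.8100: V=(p*·6.1440+(1−p*)·0.0000)/1.01=2.1939; Δ=(6.1440−0.0000)/(43.1340−24.3399)=0.3269; B=V−Δ·S=-7.8782
Node (1,1) S=54.6000: V=(p*·39.4500+(1−p*)·6.1440)/1.01=17.9762; Δ=(39.4500−6.1440)/(76.4400−43.1340)=1.0000; B=V−Δ·S=-36.6238
Node (0,0) S=39.0000: V=(p*·17.9762+(1−p*)·2.1939)/1.01=7.8078; Δ=(17.9762−2.1939)/(54.6000−30.8100)=0.6634; B=V−Δ·S=-18.0648
Check: Δ(0,0)·S0 + B(0,0) = 7.8078 = V0.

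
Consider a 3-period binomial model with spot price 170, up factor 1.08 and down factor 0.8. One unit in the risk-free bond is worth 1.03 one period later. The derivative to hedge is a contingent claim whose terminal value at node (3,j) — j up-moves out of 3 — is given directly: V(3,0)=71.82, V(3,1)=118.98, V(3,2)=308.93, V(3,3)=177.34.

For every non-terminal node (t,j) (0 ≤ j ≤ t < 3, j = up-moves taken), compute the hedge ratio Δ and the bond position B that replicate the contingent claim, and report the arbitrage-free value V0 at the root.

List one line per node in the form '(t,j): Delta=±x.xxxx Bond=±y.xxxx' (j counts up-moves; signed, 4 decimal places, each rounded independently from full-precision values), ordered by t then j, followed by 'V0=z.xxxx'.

(0,0): Delta=-0.6250 Bond=307.3206
(1,0): Delta=4.1928 Bond=-338.6782
(1,1): Delta=-1.4008 Bond=458.9789
(2,0): Delta=1.5481 Bond=-61.0902
(2,1): Delta=4.6187 Bond=-411.3925
(2,2): Delta=-2.3701 Bond=664.9528
V0=201.0741

No-arbitrage ⇒ martingale measure with p* = (R−d)/(u−d) = 0.8214.
Terminal payoffs: V(3,0)=71.8200, V(3,1)=118.9800, V(3,2)=308.9300, V(3,3)=177.3400
(2,0): S=108.8000. Δ = (V_up−V_dn)/(S_up−S_dn) = (118.9800−71.8200)/(117.5040−87.0400) = 1.5481. V = [p*·118.9800 + (1−p*)·71.8200]/1.03 = 107.3384. B = V − Δ·S = -61.0902.
(2,1): S=146.8800. Δ = (V_up−V_dn)/(S_up−S_dn) = (308.9300−118.9800)/(158.6304−117.5040) = 4.6187. V = [p*·308.9300 + (1−p*)·118.9800]/1.03 = 267.0003. B = V − Δ·S = -411.3925.
(2,2): S=198.2880. Δ = (V_up−V_dn)/(S_up−S_dn) = (177.3400−308.9300)/(214.1510−158.6304) = -2.3701. V = [p*·177.3400 + (1−p*)·308.9300]/1.03 = 194.9886. B = V − Δ·S = 664.9528.
(1,0): S=136.0000. Δ = (V_up−V_dn)/(S_up−S_dn) = (267.0003−107.3384)/(146.8800−108.8000) = 4.1928. V = [p*·267.0003 + (1−p*)·107.3384]/1.03 = 231.5430. B = V − Δ·S = -338.6782.
(1,1): S=183.6000. Δ = (V_up−V_dn)/(S_up−S_dn) = (194.9886−267.0003)/(198.2880−146.8800) = -1.4008. V = [p*·194.9886 + (1−p*)·267.0003]/1.03 = 201.7940. B = V − Δ·S = 458.9789.
(0,0): S=170.0000. Δ = (V_up−V_dn)/(S_up−S_dn) = (201.7940−231.5430)/(183.6000−136.0000) = -0.6250. V = [p*·201.7940 + (1−p*)·231.5430]/1.03 = 201.0741. B = V − Δ·S = 307.3206.
The time-0 hedge costs 201.0741, which is the no-arbitrage price.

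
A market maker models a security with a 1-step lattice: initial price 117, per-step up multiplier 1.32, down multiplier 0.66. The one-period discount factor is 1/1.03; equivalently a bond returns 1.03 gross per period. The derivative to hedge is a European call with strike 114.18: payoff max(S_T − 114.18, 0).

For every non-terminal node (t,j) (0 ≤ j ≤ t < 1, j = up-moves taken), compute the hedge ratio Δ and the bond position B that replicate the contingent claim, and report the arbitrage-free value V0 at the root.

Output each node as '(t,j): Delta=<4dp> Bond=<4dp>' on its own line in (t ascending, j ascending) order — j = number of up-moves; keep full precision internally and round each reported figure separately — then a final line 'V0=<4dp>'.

The replicating-portfolio and risk-neutral prices coincide; use p* = (1.03−0.66)/(1.32−0.66) = 0.5606 for the latter.
Terminal payoffs: V(1,0)=0.0000, V(1,1)=40.2600
(0,0): S=117.0000. Δ = (V_up−V_dn)/(S_up−S_dn) = (40.2600−0.0000)/(154.4400−77.2200) = 0.5214. V = [p*·40.2600 + (1−p*)·0.0000]/1.03 = 21.9126. B = V − Δ·S = -39.0874.
Self-financing check: at every node Δ·S+B equals the discounted successor values.

(0,0): Delta=0.5214 Bond=-39.0874
V0=21.9126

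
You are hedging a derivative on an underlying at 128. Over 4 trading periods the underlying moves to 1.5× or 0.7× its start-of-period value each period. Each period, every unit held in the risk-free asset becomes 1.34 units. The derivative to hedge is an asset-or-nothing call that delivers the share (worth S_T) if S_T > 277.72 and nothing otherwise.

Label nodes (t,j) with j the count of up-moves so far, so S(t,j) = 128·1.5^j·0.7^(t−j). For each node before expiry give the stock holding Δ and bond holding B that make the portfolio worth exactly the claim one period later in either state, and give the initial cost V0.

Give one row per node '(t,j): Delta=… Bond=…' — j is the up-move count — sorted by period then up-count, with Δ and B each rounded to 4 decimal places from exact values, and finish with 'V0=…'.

The replicating-portfolio and risk-neutral prices coincide; use p* = (1.34−0.7)/(1.5−0.7) = 0.8000 for the latter.
Payoff layer (t=4): V(4,0)=0.0000, V(4,1)=0.0000, V(4,2)=0.0000, V(4,3)=302.4000, V(4,4)=648.0000
Node (3,0) S=43.9040: V=(p*·0.0000+(1−p*)·0.0000)/1.34=0.0000; Δ=(0.0000−0.0000)/(65.8560−30.7328)=0.0000; B=V−Δ·S=0.0000
Node (3,1) S=94.0800: V=(p*·0.0000+(1−p*)·0.0000)/1.34=0.0000; Δ=(0.0000−0.0000)/(141.1200−65.8560)=0.0000; B=V−Δ·S=0.0000
Node (3,2) S=201.6000: V=(p*·302.4000+(1−p*)·0.0000)/1.34=180.5373; Δ=(302.4000−0.0000)/(302.4000−141.1200)=1.8750; B=V−Δ·S=-197.4627
Node (3,3) S=432.0000: V=(p*·648.0000+(1−p*)·302.4000)/1.34=432.0000; Δ=(648.0000−302.4000)/(648.0000−302.4000)=1.0000; B=V−Δ·S=0.0000
Node (2,0) S=62.7200: V=(p*·0.0000+(1−p*)·0.0000)/1.34=0.0000; Δ=(0.0000−0.0000)/(94.0800−43.9040)=0.0000; B=V−Δ·S=0.0000
Node (2,1) S=134.4000: V=(p*·180.5373+(1−p*)·0.0000)/1.34=107.7835; Δ=(180.5373−0.0000)/(201.6000−94.0800)=1.6791; B=V−Δ·S=-117.8882
Node (2,2) S=288.0000: V=(p*·432.0000+(1−p*)·180.5373)/1.34=284.8563; Δ=(432.0000−180.5373)/(432.0000−201.6000)=1.0914; B=V−Δ·S=-29.4720
Node (1,0) S=89.6000: V=(p*·107.7835+(1−p*)·0.0000)/1.34=64.3483; Δ=(107.7835−0.0000)/(134.4000−62.7200)=1.5037; B=V−Δ·S=-70.3810
Node (1,1) S=192.0000: V=(p*·284.8563+(1−p*)·107.7835)/1.34=186.1506; Δ=(284.8563−107.7835)/(288.0000−134.4000)=1.1528; B=V−Δ·S=-35.1905
Node (0,0) S=128.0000: V=(p*·186.1506+(1−p*)·64.3483)/1.34=120.7389; Δ=(186.1506−64.3483)/(192.0000−89.6000)=1.1895; B=V−Δ·S=-31.5139
Each (Δ,B) replicates both successor values, so the strategy is self-financing and V0 is arbitrage-free.

(0,0): Delta=1.1895 Bond=-31.5139
(1,0): Delta=1.5037 Bond=-70.3810
(1,1): Delta=1.1528 Bond=-35.1905
(2,0): Delta=0.0000 Bond=0.0000
(2,1): Delta=1.6791 Bond=-117.8882
(2,2): Delta=1.0914 Bond=-29.4720
(3,0): Delta=0.0000 Bond=0.0000
(3,1): Delta=0.0000 Bond=0.0000
(3,2): Delta=1.8750 Bond=-197.4627
(3,3): Delta=1.0000 Bond=0.0000
V0=120.7389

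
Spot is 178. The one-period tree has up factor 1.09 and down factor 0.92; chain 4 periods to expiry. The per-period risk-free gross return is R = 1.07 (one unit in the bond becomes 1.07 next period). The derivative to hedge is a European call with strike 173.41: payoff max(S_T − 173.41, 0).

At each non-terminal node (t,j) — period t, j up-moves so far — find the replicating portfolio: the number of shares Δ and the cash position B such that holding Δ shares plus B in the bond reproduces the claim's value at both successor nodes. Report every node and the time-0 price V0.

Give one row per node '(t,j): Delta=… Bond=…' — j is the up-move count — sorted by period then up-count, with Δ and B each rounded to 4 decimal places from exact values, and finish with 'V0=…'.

The replicating-portfolio and risk-neutral prices coincide; use p* = (1.07−0.92)/(1.09−0.92) = 0.8824 for the latter.
Terminal values V(4,·): V(4,0)=0.0000, V(4,1)=0.0000, V(4,2)=5.5882, V(4,3)=38.6639, V(4,4)=77.8515
  t=3,j=0: stock 138.6065 → up 151.0810 (V=0.0000), down 127.5179 (V=0.0000). Price 0.0000; hedge Δ=0.0000, bond B=0.0000.
  t=3,j=1: stock 164.2185 → up 178.9982 (V=5.5882), down 151.0810 (V=0.0000). Price 4.6082; hedge Δ=0.2002, bond B=-28.2636.
  t=3,j=2: stock 194.5633 → up 212.0739 (V=38.6639), down 178.9982 (V=5.5882). Price 32.4978; hedge Δ=1.0000, bond B=-162.0654.
  t=3,j=3: stock 230.5152 → up 251.2615 (V=77.8515), down 212.0739 (V=38.6639). Price 68.4497; hedge Δ=1.0000, bond B=-162.0654.
  t=2,j=0: stock 150.6592 → up 164.2185 (V=4.6082), down 138.6065 (V=0.0000). Price 3.8000; hedge Δ=0.1799, bond B=-23.3069.
  t=2,j=1: stock 178.4984 → up 194.5633 (V=32.4978), down 164.2185 (V=4.6082). Price 27.3053; hedge Δ=0.9191, bond B=-136.7514.
  t=2,j=2: stock 211.4818 → up 230.5152 (V=68.4497), down 194.5633 (V=32.4978). Price 60.0188; hedge Δ=1.0000, bond B=-151.4630.
  t=1,j=0: stock 163.7600 → up 178.4984 (V=27.3053), down 150.6592 (V=3.8000). Price 22.9346; hedge Δ=0.8443, bond B=-115.3318.
  t=1,j=1: stock 194.0200 → up 211.4818 (V=60.0188), down 178.4984 (V=27.3053). Price 52.4955; hedge Δ=0.9918, bond B=-139.9367.
  t=0,j=0: stock 178.0000 → up 194.0200 (V=52.4955), down 163.7600 (V=22.9346). Price 45.8109; hedge Δ=0.9769, bond B=-128.0766.
Self-financing check: at every node Δ·S+B equals the discounted successor values.

(0,0): Delta=0.9769 Bond=-128.0766
(1,0): Delta=0.8443 Bond=-115.3318
(1,1): Delta=0.9918 Bond=-139.9367
(2,0): Delta=0.1799 Bond=-23.3069
(2,1): Delta=0.9191 Bond=-136.7514
(2,2): Delta=1.0000 Bond=-151.4630
(3,0): Delta=0.0000 Bond=0.0000
(3,1): Delta=0.2002 Bond=-28.2636
(3,2): Delta=1.0000 Bond=-162.0654
(3,3): Delta=1.0000 Bond=-162.0654
V0=45.8109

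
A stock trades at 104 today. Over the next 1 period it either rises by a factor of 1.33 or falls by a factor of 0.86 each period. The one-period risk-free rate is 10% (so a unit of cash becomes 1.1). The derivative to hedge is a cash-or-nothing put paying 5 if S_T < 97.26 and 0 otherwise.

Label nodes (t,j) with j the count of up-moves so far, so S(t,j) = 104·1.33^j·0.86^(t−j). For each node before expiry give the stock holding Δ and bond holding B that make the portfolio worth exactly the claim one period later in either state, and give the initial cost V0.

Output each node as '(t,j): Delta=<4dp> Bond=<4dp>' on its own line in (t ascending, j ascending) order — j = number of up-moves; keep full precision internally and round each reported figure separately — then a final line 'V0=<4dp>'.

No-arbitrage ⇒ martingale measure with p* = (R−d)/(u−d) = 0.5106.
Payoff layer (t=1): V(1,0)=5.0000, V(1,1)=0.0000
  t=0,j=0: stock 104.0000 → up 138.3200 (V=0.0000), down 89.4400 (V=5.0000). Price 2.2244; hedge Δ=-0.1023, bond B=12.8627.
Root portfolio cost Δ·104+B reproduces V0=2.2244.

(0,0): Delta=-0.1023 Bond=12.8627
V0=2.2244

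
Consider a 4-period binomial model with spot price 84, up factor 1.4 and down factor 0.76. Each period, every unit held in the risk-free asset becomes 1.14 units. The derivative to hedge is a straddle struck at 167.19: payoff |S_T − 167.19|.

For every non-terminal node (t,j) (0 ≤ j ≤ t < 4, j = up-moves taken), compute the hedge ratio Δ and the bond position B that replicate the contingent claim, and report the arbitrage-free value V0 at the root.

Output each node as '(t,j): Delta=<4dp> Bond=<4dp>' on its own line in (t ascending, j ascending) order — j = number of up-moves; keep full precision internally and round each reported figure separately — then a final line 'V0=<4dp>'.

No-arbitrage ⇒ martingale measure with p* = (R−d)/(u−d) = 0.5937.
Terminal values V(4,·): V(4,0)=139.1658, V(4,1)=115.5664, V(4,2)=72.0939, V(4,3)=7.9870, V(4,4)=155.5044
Node (3,0) S=36.8740: V=(p*·115.5664+(1−p*)·139.1658)/1.14=109.7839; Δ=(115.5664−139.1658)/(51.6236−28.0242)=-1.0000; B=V−Δ·S=146.6579
Node (3,1) S=67.9258: V=(p*·72.0939+(1−p*)·115.5664)/1.14=78.7321; Δ=(72.0939−115.5664)/(95.0961−51.6236)=-1.0000; B=V−Δ·S=146.6579
Node (3,2) S=125.1264: V=(p*·7.9870+(1−p*)·72.0939)/1.14=29.8512; Δ=(7.9870−72.0939)/(175.1770−95.0961)=-0.8005; B=V−Δ·S=130.0184
Node (3,3) S=230.4960: V=(p*·155.5044+(1−p*)·7.9870)/1.14=83.8381; Δ=(155.5044−7.9870)/(322.6944−175.1770)=1.0000; B=V−Δ·S=-146.6579
Node (2,0) S=48.5184: V=(p*·78.7321+(1−p*)·109.7839)/1.14=80.1289; Δ=(78.7321−109.7839)/(67.9258−36.8740)=-1.0000; B=V−Δ·S=128.6473
Node (2,1) S=89.3760: V=(p*·29.8512+(1−p*)·78.7321)/1.14=43.6045; Δ=(29.8512−78.7321)/(125.1264−67.9258)=-0.8546; B=V−Δ·S=119.9809
Node (2,2) S=164.6400: V=(p*·83.8381+(1−p*)·29.8512)/1.14=54.3035; Δ=(83.8381−29.8512)/(230.4960−125.1264)=0.5124; B=V−Δ·S=-30.0510
Node (1,0) S=63.8400: V=(p*·43.6045+(1−p*)·80.1289)/1.14=51.2654; Δ=(43.6045−80.1289)/(89.3760−48.5184)=-0.8939; B=V−Δ·S=108.3347
Node (1,1) S=117.6000: V=(p*·54.3035+(1−p*)·43.6045)/1.14=43.8219; Δ=(54.3035−43.6045)/(164.6400−89.3760)=0.1422; B=V−Δ·S=27.1048
Node (0,0) S=84.0000: V=(p*·43.8219+(1−p*)·51.2654)/1.14=41.0928; Δ=(43.8219−51.2654)/(117.6000−63.8400)=-0.1385; B=V−Δ·S=52.7232
Self-financing check: at every node Δ·S+B equals the discounted successor values.

(0,0): Delta=-0.1385 Bond=52.7232
(1,0): Delta=-0.8939 Bond=108.3347
(1,1): Delta=0.1422 Bond=27.1048
(2,0): Delta=-1.0000 Bond=128.6473
(2,1): Delta=-0.8546 Bond=119.9809
(2,2): Delta=0.5124 Bond=-30.0510
(3,0): Delta=-1.0000 Bond=146.6579
(3,1): Delta=-1.0000 Bond=146.6579
(3,2): Delta=-0.8005 Bond=130.0184
(3,3): Delta=1.0000 Bond=-146.6579
V0=41.0928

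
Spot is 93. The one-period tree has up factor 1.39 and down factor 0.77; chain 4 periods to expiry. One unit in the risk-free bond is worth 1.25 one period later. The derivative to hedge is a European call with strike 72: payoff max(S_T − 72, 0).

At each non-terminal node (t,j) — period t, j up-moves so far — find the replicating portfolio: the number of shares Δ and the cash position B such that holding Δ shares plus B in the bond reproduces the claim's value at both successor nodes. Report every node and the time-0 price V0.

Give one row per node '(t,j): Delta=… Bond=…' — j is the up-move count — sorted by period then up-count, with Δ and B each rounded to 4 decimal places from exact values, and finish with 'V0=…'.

(0,0): Delta=0.9837 Bond=-27.7397
(1,0): Delta=0.9152 Bond=-29.7734
(1,1): Delta=0.9947 Bond=-36.1041
(2,0): Delta=0.6257 Bond=-21.2517
(2,1): Delta=0.9620 Bond=-41.8732
(2,2): Delta=1.0000 Bond=-46.0800
(3,0): Delta=0.0000 Bond=0.0000
(3,1): Delta=0.7268 Bond=-34.3126
(3,2): Delta=1.0000 Bond=-57.6000
(3,3): Delta=1.0000 Bond=-57.6000
V0=63.7403

Under the risk-neutral measure, an up-move has probability p* = (R−d)/(u−d) = 0.7742 and values discount at R = 1.25.
Payoff layer (t=4): V(4,0)=0.0000, V(4,1)=0.0000, V(4,2)=34.5354, V(4,3)=120.3172, V(4,4)=275.1700
Node (3,0) S=42.4576: V=(p*·0.0000+(1−p*)·0.0000)/1.25=0.0000; Δ=(0.0000−0.0000)/(59.0160−32.6923)=0.0000; B=V−Δ·S=0.0000
Node (3,1) S=76.6442: V=(p*·34.5354+(1−p*)·0.0000)/1.25=21.3897; Δ=(34.5354−0.0000)/(106.5354−59.0160)=0.7268; B=V−Δ·S=-34.3126
Node (3,2) S=138.3577: V=(p*·120.3172+(1−p*)·34.5354)/1.25=80.7577; Δ=(120.3172−34.5354)/(192.3172−106.5354)=1.0000; B=V−Δ·S=-57.6000
Node (3,3) S=249.7626: V=(p*·275.1700+(1−p*)·120.3172)/1.25=192.1626; Δ=(275.1700−120.3172)/(347.1700−192.3172)=1.0000; B=V−Δ·S=-57.6000
Node (2,0) S=55.1397: V=(p*·21.3897+(1−p*)·0.0000)/1.25=13.2478; Δ=(21.3897−0.0000)/(76.6442−42.4576)=0.6257; B=V−Δ·S=-21.2517
Node (2,1) S=99.5379: V=(p*·80.7577+(1−p*)·21.3897)/1.25=53.8816; Δ=(80.7577−21.3897)/(138.3577−76.6442)=0.9620; B=V−Δ·S=-41.8732
Node (2,2) S=179.6853: V=(p*·192.1626+(1−p*)·80.7577)/1.25=133.6053; Δ=(192.1626−80.7577)/(249.7626−138.3577)=1.0000; B=V−Δ·S=-46.0800
Node (1,0) S=71.6100: V=(p*·53.8816+(1−p*)·13.2478)/1.25=35.7650; Δ=(53.8816−13.2478)/(99.5379−55.1397)=0.9152; B=V−Δ·S=-29.7734
Node (1,1) S=129.2700: V=(p*·133.6053+(1−p*)·53.8816)/1.25=92.4825; Δ=(133.6053−53.8816)/(179.6853−99.5379)=0.9947; B=V−Δ·S=-36.1041
Node (0,0) S=93.0000: V=(p*·92.4825+(1−p*)·35.7650)/1.25=63.7403; Δ=(92.4825−35.7650)/(129.2700−71.6100)=0.9837; B=V−Δ·S=-27.7397
Each (Δ,B) replicates both successor values, so the strategy is self-financing and V0 is arbitrage-free.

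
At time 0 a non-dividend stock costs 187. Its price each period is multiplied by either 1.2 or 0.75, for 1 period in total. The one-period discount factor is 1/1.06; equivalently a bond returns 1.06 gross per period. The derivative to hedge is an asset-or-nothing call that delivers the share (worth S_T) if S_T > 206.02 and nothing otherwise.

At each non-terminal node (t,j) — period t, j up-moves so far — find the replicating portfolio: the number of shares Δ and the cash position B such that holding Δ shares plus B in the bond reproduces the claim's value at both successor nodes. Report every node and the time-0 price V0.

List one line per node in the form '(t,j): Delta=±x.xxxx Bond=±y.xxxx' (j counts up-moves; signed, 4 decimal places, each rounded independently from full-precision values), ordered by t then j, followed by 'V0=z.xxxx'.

Since d<R<u, set p* = (R−d)/(u−d) = 0.6889; price each node as the discounted p*-expectation of its children.
Terminal values V(1,·): V(1,0)=0.0000, V(1,1)=224.4000
(0,0): S=187.0000. Δ = (V_up−V_dn)/(S_up−S_dn) = (224.4000−0.0000)/(224.4000−140.2500) = 2.6667. V = [p*·224.4000 + (1−p*)·0.0000]/1.06 = 145.8365. B = V − Δ·S = -352.8302.
The time-0 hedge costs 145.8365, which is the no-arbitrage price.

(0,0): Delta=2.6667 Bond=-352.8302
V0=145.8365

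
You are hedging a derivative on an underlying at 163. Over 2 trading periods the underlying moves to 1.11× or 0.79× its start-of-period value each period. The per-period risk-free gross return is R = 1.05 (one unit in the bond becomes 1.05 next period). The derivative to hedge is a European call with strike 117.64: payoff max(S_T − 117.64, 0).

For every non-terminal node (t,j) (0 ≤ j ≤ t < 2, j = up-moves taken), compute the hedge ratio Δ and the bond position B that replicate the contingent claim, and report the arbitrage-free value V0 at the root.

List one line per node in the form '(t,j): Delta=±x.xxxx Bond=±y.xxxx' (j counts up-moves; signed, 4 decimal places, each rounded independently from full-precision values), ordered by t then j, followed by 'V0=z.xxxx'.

Under the risk-neutral measure, an up-move has probability p* = (R−d)/(u−d) = 0.8125 and values discount at R = 1.05.
At expiry t=2: V(2,0)=0.0000, V(2,1)=25.2947, V(2,2)=83.1923
(1,0): S=128.7700. Δ = (V_up−V_dn)/(S_up−S_dn) = (25.2947−0.0000)/(142.9347−101.7283) = 0.6139. V = [p*·25.2947 + (1−p*)·0.0000]/1.05 = 19.5733. B = V − Δ·S = -59.4727.
(1,1): S=180.9300. Δ = (V_up−V_dn)/(S_up−S_dn) = (83.1923−25.2947)/(200.8323−142.9347) = 1.0000. V = [p*·83.1923 + (1−p*)·25.2947]/1.05 = 68.8919. B = V − Δ·S = -112.0381.
(0,0): S=163.0000. Δ = (V_up−V_dn)/(S_up−S_dn) = (68.8919−19.5733)/(180.9300−128.7700) = 0.9455. V = [p*·68.8919 + (1−p*)·19.5733]/1.05 = 56.8044. B = V − Δ·S = -97.3163.
The time-0 hedge costs 56.8044, which is the no-arbitrage price.

(0,0): Delta=0.9455 Bond=-97.3163
(1,0): Delta=0.6139 Bond=-59.4727
(1,1): Delta=1.0000 Bond=-112.0381
V0=56.8044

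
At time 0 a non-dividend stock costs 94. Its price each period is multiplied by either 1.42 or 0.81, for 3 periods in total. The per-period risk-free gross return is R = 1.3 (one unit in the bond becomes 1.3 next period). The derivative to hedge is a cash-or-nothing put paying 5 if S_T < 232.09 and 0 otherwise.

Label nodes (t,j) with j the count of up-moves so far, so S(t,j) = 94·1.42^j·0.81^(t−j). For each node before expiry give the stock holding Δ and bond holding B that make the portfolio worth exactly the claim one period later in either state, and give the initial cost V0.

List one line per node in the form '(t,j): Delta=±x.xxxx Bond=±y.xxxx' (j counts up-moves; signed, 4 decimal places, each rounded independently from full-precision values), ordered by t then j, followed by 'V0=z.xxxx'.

The replicating-portfolio and risk-neutral prices coincide; use p* = (1.3−0.81)/(1.42−0.81) = 0.8033 for the latter.
Payoff layer (t=3): V(3,0)=5.0000, V(3,1)=5.0000, V(3,2)=5.0000, V(3,3)=0.0000
  t=2,j=0: stock 61.6734 → up 87.5762 (V=5.0000), down 49.9555 (V=5.0000). Price 3.8462; hedge Δ=0.0000, bond B=3.8462.
  t=2,j=1: stock 108.1188 → up 153.5287 (V=5.0000), down 87.5762 (V=5.0000). Price 3.8462; hedge Δ=0.0000, bond B=3.8462.
  t=2,j=2: stock 189.5416 → up 269.1491 (V=0.0000), down 153.5287 (V=5.0000). Price 0.7566; hedge Δ=-0.0432, bond B=8.9533.
  t=1,j=0: stock 76.1400 → up 108.1188 (V=3.8462), down 61.6734 (V=3.8462). Price 2.9586; hedge Δ=0.0000, bond B=2.9586.
  t=1,j=1: stock 133.4800 → up 189.5416 (V=0.7566), down 108.1188 (V=3.8462). Price 1.0495; hedge Δ=-0.0379, bond B=6.1143.
  t=0,j=0: stock 94.0000 → up 133.4800 (V=1.0495), down 76.1400 (V=2.9586). Price 1.0962; hedge Δ=-0.0333, bond B=4.2258.
Check: Δ(0,0)·S0 + B(0,0) = 1.0962 = V0.

(0,0): Delta=-0.0333 Bond=4.2258
(1,0): Delta=0.0000 Bond=2.9586
(1,1): Delta=-0.0379 Bond=6.1143
(2,0): Delta=0.0000 Bond=3.8462
(2,1): Delta=0.0000 Bond=3.8462
(2,2): Delta=-0.0432 Bond=8.9533
V0=1.0962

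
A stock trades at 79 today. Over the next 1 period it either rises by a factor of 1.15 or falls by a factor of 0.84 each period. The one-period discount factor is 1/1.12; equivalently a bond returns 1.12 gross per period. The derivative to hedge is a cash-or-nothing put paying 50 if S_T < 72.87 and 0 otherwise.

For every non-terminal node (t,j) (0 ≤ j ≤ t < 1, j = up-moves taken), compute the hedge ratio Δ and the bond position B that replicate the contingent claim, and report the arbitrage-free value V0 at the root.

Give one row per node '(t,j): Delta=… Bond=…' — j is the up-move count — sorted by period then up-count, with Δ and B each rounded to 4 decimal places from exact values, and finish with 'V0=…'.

(0,0): Delta=-2.0416 Bond=165.6106
V0=4.3203

No-arbitrage ⇒ martingale measure with p* = (R−d)/(u−d) = 0.9032.
At expiry t=1: V(1,0)=50.0000, V(1,1)=0.0000
Node (0,0) S=79.0000: V=(p*·0.0000+(1−p*)·50.0000)/1.12=4.3203; Δ=(0.0000−50.0000)/(90.8500−66.3600)=-2.0416; B=V−Δ·S=165.6106
Root portfolio cost Δ·79+B reproduces V0=4.3203.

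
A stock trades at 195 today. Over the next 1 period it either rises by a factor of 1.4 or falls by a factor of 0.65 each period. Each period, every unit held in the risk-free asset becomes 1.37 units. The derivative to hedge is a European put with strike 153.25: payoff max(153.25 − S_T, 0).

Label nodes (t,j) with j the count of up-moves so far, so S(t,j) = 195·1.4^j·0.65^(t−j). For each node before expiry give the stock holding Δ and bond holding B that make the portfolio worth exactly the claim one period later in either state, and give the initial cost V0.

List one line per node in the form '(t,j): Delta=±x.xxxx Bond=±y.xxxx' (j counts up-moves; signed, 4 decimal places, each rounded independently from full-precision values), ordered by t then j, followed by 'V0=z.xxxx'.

No-arbitrage ⇒ martingale measure with p* = (R−d)/(u−d) = 0.9600.
Terminal values V(1,·): V(1,0)=26.5000, V(1,1)=0.0000
Node (0,0) S=195.0000: V=(p*·0.0000+(1−p*)·26.5000)/1.37=0.7737; Δ=(0.0000−26.5000)/(273.0000−126.7500)=-0.1812; B=V−Δ·S=36.1071
Each (Δ,B) replicates both successor values, so the strategy is self-financing and V0 is arbitrage-free.

(0,0): Delta=-0.1812 Bond=36.1071
V0=0.7737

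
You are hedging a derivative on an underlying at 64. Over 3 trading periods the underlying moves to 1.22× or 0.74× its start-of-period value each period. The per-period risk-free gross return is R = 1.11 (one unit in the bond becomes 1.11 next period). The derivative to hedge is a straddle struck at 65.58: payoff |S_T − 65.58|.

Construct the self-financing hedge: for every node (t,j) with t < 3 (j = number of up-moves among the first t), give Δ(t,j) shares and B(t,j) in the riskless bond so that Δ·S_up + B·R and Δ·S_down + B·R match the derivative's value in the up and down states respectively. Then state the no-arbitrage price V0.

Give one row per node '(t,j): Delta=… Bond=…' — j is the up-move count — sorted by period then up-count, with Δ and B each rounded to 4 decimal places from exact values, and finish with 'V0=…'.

Risk-neutral probability p* = (R−d)/(u−d) = (1.11−0.74)/(1.22−0.74) = 0.7708.
Terminal payoffs: V(3,0)=39.6457, V(3,1)=22.8234, V(3,2)=4.9106, V(3,3)=50.6343
Node (2,0) S=35.0464: V=(p*·22.8234+(1−p*)·39.6457)/1.11=24.0347; Δ=(22.8234−39.6457)/(42.7566−25.9343)=-1.0000; B=V−Δ·S=59.0811
Node (2,1) S=57.7792: V=(p*·4.9106+(1−p*)·22.8234)/1.11=8.1222; Δ=(4.9106−22.8234)/(70.4906−42.7566)=-0.6459; B=V−Δ·S=45.4405
Node (2,2) S=95.2576: V=(p*·50.6343+(1−p*)·4.9106)/1.11=36.1765; Δ=(50.6343−4.9106)/(116.2143−70.4906)=1.0000; B=V−Δ·S=-59.0811
Node (1,0) S=47.3600: V=(p*·8.1222+(1−p*)·24.0347)/1.11=10.6025; Δ=(8.1222−24.0347)/(57.7792−35.0464)=-0.7000; B=V−Δ·S=43.7535
Node (1,1) S=78.0800: V=(p*·36.1765+(1−p*)·8.1222)/1.11=26.7995; Δ=(36.1765−8.1222)/(95.2576−57.7792)=0.7485; B=V−Δ·S=-31.6471
Node (0,0) S=64.0000: V=(p*·26.7995+(1−p*)·10.6025)/1.11=20.7997; Δ=(26.7995−10.6025)/(78.0800−47.3600)=0.5272; B=V−Δ·S=-12.9439
Check: Δ(0,0)·S0 + B(0,0) = 20.7997 = V0.

(0,0): Delta=0.5272 Bond=-12.9439
(1,0): Delta=-0.7000 Bond=43.7535
(1,1): Delta=0.7485 Bond=-31.6471
(2,0): Delta=-1.0000 Bond=59.0811
(2,1): Delta=-0.6459 Bond=45.4405
(2,2): Delta=1.0000 Bond=-59.0811
V0=20.7997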